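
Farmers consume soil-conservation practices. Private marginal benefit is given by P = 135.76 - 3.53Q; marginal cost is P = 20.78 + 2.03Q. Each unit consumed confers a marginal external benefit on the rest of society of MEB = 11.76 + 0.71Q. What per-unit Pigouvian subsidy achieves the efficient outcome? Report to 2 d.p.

Social marginal benefit = demand + MEB = 147.52 - 2.82Q.
Set SMB = MC: 147.52 - 2.82Q = 20.78 + 2.03Q → Q* = 26.1320.
The Pigouvian subsidy equals MEB at Q*: 11.76 + 0.71×26.1320 = 30.3137.

subsidy = 30.31 per unit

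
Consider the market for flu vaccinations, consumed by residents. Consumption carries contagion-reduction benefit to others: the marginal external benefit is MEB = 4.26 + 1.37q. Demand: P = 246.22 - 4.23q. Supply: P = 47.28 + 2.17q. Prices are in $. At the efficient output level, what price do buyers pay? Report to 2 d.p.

Social marginal benefit = demand + MEB = 250.48 - 2.86q.
Set SMB = MC: 250.48 - 2.86q = 47.28 + 2.17q → q* = 40.3976.
Consumer price on the demand curve at q*: 246.22 − 4.23×40.3976 = 75.3382.

P = $75.34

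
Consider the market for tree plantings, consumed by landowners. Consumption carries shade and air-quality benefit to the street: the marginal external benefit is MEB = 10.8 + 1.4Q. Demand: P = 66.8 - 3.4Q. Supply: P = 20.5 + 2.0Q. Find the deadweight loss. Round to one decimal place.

DWL = 65.0

Market equilibrium (private): 20.5 + 2.0Q = 66.8 - 3.4Q → Q_m = 8.5741.
Social marginal benefit = demand + MEB = 77.6 - 2.0Q.
Set SMB = MC: 77.6 - 2.0Q = 20.5 + 2.0Q → Q* = 14.2750.
The welfare-loss triangle has base |Q_m − Q*| and height MEB(Q_m) (the vertical gap between SMB and MC is zero at Q* and MEB at Q_m).
DWL = ½ × 5.7009 × 22.8037 = 65.0008.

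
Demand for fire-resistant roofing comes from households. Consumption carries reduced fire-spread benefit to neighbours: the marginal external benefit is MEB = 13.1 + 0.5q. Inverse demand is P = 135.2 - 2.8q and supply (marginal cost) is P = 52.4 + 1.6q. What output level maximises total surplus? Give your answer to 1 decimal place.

Social marginal benefit = demand + MEB = 148.3 - 2.3q.
Set SMB = MC: 148.3 - 2.3q = 52.4 + 1.6q → q* = 24.5897.

q* = 24.6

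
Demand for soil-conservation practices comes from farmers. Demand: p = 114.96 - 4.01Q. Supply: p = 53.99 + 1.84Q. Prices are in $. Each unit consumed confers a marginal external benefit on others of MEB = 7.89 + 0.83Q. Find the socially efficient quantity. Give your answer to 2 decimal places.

Q* = 13.72

Social marginal benefit = demand + MEB = 122.85 - 3.18Q.
Set SMB = MC: 122.85 - 3.18Q = 53.99 + 1.84Q → Q* = 13.7171.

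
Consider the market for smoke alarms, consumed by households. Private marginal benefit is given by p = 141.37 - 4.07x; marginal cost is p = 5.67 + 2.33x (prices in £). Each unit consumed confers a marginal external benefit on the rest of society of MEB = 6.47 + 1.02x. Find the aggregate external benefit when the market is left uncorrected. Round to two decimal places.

£366.47

Market equilibrium (private): 5.67 + 2.33x = 141.37 - 4.07x → x_m = 21.2031.
Total external benefit = ∫₀^{x_m} (6.47 + 1.02x) dx = 6.47×21.2031 + ½×1.02×21.2031² = 366.4655.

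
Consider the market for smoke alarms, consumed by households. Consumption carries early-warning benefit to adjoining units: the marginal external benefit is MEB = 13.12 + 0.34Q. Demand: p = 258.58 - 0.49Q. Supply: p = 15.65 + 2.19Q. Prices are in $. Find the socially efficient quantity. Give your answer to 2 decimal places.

Social marginal benefit = demand + MEB = 271.70 - 0.15Q.
Set SMB = MC: 271.70 - 0.15Q = 15.65 + 2.19Q → Q* = 109.4231.

Q* = 109.42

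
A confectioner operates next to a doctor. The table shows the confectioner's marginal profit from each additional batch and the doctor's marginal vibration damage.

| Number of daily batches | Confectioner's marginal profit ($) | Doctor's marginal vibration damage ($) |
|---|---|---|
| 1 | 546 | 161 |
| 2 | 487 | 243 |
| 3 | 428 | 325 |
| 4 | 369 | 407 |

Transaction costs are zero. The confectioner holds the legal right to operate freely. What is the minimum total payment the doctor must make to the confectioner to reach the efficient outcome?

$369

Left alone the confectioner would choose level 4 (marginal profit stays positive).
Efficient level: k* = 3 (marginal profit ≥ marginal vibration damage through 3).
The doctor must at least cover the confectioner's forgone profit from cutting 4→3: 369 = 369.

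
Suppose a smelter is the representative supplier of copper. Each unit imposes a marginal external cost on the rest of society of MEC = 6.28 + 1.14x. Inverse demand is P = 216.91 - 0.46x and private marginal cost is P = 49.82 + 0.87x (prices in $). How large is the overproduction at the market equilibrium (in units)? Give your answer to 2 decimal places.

Market equilibrium (private): 49.82 + 0.87x = 216.91 - 0.46x → x_m = 125.6316.
Social marginal cost = private MC + MEC = 56.10 + 2.01x.
Set SMC = demand: 56.10 + 2.01x = 216.91 - 0.46x → x* = 65.1053.
Gap = |125.6316 − 65.1053| = 60.5263.

60.53 units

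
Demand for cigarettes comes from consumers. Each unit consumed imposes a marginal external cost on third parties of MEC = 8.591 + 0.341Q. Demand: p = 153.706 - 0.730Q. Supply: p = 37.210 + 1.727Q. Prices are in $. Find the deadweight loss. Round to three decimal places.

DWL = $109.545

Market equilibrium (private): 37.210 + 1.727Q = 153.706 - 0.730Q → Q_m = 47.4139.
Social marginal benefit = demand − MEC = 145.115 - 1.071Q.
Set SMB = MC: 145.115 - 1.071Q = 37.210 + 1.727Q → Q* = 38.5650.
The loss is the area between SMB and MC from Q* to Q_m; with linear curves that's a triangle of height MEC(Q_m).
DWL = ½ × 8.8489 × 24.7591 = 109.5454.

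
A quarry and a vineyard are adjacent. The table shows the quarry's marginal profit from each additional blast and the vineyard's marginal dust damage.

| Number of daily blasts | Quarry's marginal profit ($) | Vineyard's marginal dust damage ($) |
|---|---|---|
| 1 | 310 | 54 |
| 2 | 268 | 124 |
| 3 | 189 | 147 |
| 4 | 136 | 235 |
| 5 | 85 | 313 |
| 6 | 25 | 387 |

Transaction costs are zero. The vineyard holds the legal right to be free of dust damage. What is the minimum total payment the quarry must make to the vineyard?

$325

Efficient level: marginal profit ≥ marginal dust damage through level 3, so k* = 3.
With the vineyard holding the right, the quarry must at least compensate total damage at k*: 54 + 124 + 147 = 325.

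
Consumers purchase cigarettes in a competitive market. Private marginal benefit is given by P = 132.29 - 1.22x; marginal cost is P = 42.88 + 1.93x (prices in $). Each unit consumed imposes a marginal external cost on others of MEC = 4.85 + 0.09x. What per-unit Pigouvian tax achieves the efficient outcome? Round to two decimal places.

tax = $7.20 per unit

Social marginal benefit = demand − MEC = 127.44 - 1.31x.
Set SMB = MC: 127.44 - 1.31x = 42.88 + 1.93x → x* = 26.0988.
The Pigouvian tax equals MEC at x*: 4.85 + 0.09×26.0988 = 7.1989.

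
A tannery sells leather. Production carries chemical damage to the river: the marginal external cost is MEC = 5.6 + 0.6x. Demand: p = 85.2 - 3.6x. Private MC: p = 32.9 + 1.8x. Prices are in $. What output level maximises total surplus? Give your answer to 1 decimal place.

x* = 7.8

Social marginal cost = private MC + MEC = 38.5 + 2.4x.
Set SMC = demand: 38.5 + 2.4x = 85.2 - 3.6x → x* = 7.7833.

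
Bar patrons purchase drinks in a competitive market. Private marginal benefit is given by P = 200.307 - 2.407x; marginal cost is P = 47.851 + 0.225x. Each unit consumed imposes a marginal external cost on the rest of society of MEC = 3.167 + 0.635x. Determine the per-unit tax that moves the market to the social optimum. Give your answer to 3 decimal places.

Social marginal benefit = demand − MEC = 197.140 - 3.042x.
Set SMB = MC: 197.140 - 3.042x = 47.851 + 0.225x → x* = 45.6961.
The Pigouvian tax equals MEC at x*: 3.167 + 0.635×45.6961 = 32.1840.

tax = 32.184 per unit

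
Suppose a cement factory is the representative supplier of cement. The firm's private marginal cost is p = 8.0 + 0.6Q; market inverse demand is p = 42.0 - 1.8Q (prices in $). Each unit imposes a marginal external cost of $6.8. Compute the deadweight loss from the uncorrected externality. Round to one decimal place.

DWL = $9.6

Market equilibrium (private): 8.0 + 0.6Q = 42.0 - 1.8Q → Q_m = 14.1667.
Social marginal cost = private MC + MEC = 14.8 + 0.6Q.
Set SMC = demand: 14.8 + 0.6Q = 42.0 - 1.8Q → Q* = 11.3333.
The loss is the area between SMC and demand from Q* to Q_m; with linear curves that's a triangle of height MEC(Q_m).
DWL = ½ × 2.8334 × 6.8000 = 9.6336.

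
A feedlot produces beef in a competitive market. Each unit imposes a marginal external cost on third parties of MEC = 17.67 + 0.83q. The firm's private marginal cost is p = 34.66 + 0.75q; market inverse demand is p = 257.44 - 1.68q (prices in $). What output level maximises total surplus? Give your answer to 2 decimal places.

q* = 62.92

Social marginal cost = private MC + MEC = 52.33 + 1.58q.
Set SMC = demand: 52.33 + 1.58q = 257.44 - 1.68q → q* = 62.9172.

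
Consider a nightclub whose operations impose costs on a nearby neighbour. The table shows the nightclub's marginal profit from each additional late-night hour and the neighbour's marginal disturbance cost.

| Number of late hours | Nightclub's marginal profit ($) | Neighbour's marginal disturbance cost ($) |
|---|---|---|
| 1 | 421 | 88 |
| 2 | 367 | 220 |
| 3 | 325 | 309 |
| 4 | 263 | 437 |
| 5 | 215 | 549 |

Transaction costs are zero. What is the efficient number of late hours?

Bargaining reaches the level where marginal profit last exceeds marginal disturbance cost.
That holds through level 3 (325 ≥ 309) but not at 4 (263 < 437).

3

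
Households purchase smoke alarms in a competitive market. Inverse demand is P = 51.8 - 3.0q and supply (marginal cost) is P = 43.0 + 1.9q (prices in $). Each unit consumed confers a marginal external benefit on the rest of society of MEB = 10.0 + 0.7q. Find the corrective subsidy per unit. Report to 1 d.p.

subsidy = $13.1 per unit

Social marginal benefit = demand + MEB = 61.8 - 2.3q.
Set SMB = MC: 61.8 - 2.3q = 43.0 + 1.9q → q* = 4.4762.
The Pigouvian subsidy equals MEB at q*: 10.0 + 0.7×4.4762 = 13.1333.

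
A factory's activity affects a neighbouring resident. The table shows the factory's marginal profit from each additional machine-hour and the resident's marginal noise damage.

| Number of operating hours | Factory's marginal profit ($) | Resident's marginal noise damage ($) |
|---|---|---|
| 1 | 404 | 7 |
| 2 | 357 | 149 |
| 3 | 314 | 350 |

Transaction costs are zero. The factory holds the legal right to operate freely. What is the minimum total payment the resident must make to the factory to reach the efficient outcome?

Left alone the factory would choose level 3 (marginal profit stays positive).
Efficient level: k* = 2 (marginal profit ≥ marginal noise damage through 2).
The resident must at least cover the factory's forgone profit from cutting 3→2: 314 = 314.

$314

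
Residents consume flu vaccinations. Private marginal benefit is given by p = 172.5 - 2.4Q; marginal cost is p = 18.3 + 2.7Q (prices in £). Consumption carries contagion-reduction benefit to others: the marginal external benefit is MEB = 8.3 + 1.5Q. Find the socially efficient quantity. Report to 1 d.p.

Q* = 45.1

Social marginal benefit = demand + MEB = 180.8 - 0.9Q.
Set SMB = MC: 180.8 - 0.9Q = 18.3 + 2.7Q → Q* = 45.1389.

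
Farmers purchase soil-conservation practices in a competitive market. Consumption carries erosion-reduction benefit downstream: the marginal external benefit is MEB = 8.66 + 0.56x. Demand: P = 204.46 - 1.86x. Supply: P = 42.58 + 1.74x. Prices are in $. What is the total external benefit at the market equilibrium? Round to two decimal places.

$955.57

Market equilibrium (private): 42.58 + 1.74x = 204.46 - 1.86x → x_m = 44.9667.
Total external benefit = ∫₀^{x_m} (8.66 + 0.56x) dx = 8.66×44.9667 + ½×0.56×44.9667² = 955.5728.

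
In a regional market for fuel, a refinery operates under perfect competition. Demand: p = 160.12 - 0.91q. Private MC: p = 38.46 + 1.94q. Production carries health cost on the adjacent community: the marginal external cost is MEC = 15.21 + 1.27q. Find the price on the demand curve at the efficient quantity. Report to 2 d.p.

P = 136.61

Social marginal cost = private MC + MEC = 53.67 + 3.21q.
Set SMC = demand: 53.67 + 3.21q = 160.12 - 0.91q → q* = 25.8374.
Consumer price on the demand curve at q*: 160.12 − 0.91×25.8374 = 136.6080.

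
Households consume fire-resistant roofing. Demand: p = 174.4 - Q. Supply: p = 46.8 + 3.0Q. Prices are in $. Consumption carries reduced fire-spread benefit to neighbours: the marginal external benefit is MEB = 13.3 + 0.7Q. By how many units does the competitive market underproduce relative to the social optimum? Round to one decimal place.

10.8 units

Market equilibrium (private): 46.8 + 3.0Q = 174.4 - Q → Q_m = 31.9000.
Social marginal benefit = demand + MEB = 187.7 - 0.3Q.
Set SMB = MC: 187.7 - 0.3Q = 46.8 + 3.0Q → Q* = 42.6970.
Gap = |31.9000 − 42.6970| = 10.7970.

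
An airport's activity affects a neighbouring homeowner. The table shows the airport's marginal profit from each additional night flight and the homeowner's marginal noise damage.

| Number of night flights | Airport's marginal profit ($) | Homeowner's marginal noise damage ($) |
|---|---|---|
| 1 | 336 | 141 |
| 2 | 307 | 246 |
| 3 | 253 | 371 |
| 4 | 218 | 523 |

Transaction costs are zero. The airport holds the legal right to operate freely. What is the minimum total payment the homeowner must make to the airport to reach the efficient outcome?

$471

Left alone the airport would choose level 4 (marginal profit stays positive).
Efficient level: k* = 2 (marginal profit ≥ marginal noise damage through 2).
The homeowner must at least cover the airport's forgone profit from cutting 4→2: 253 + 218 = 471.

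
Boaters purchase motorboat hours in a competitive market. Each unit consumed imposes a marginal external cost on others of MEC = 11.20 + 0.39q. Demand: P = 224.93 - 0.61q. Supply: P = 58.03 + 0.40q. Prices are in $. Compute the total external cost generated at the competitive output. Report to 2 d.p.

Market equilibrium (private): 58.03 + 0.40q = 224.93 - 0.61q → q_m = 165.2475.
Total external cost = ∫₀^{q_m} (11.20 + 0.39q) dq = 11.20×165.2475 + ½×0.39×165.2475² = 7175.5856.

$7175.59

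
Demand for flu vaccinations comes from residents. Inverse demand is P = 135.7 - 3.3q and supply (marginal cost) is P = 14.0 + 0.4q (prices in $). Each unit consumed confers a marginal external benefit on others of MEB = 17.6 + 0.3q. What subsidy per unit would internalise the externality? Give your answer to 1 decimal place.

subsidy = $29.9 per unit

Social marginal benefit = demand + MEB = 153.3 - 3.0q.
Set SMB = MC: 153.3 - 3.0q = 14.0 + 0.4q → q* = 40.9706.
The Pigouvian subsidy equals MEB at q*: 17.6 + 0.3×40.9706 = 29.8912.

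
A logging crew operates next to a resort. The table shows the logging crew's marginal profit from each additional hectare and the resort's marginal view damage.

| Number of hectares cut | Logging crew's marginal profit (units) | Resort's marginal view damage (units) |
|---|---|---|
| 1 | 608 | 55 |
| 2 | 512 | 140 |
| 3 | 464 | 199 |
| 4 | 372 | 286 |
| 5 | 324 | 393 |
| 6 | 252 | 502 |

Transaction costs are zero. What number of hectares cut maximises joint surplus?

Bargaining reaches the level where marginal profit last exceeds marginal view damage.
That holds through level 4 (372 ≥ 286) but not at 5 (324 < 393).

4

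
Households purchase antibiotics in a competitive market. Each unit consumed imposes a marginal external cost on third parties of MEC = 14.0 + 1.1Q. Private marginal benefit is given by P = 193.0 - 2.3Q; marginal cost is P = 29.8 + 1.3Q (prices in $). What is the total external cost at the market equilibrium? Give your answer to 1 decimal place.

Market equilibrium (private): 29.8 + 1.3Q = 193.0 - 2.3Q → Q_m = 45.3333.
Total external cost = ∫₀^{Q_m} (14.0 + 1.1Q) dQ = 14.0×45.3333 + ½×1.1×45.3333² = 1764.9756.

$1765.0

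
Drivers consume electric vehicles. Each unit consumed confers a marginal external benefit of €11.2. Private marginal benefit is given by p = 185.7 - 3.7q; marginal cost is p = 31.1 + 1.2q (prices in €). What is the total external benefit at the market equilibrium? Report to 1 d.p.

Market equilibrium (private): 31.1 + 1.2q = 185.7 - 3.7q → q_m = 31.5510.
Total external benefit = MEB × q_m = 11.2 × 31.5510 = 353.3712.

€353.4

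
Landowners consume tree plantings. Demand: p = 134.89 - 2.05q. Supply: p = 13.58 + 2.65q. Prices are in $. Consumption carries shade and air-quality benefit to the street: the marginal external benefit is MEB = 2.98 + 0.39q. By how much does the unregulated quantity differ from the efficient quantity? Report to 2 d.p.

3.03 units

Market equilibrium (private): 13.58 + 2.65q = 134.89 - 2.05q → q_m = 25.8106.
Social marginal benefit = demand + MEB = 137.87 - 1.66q.
Set SMB = MC: 137.87 - 1.66q = 13.58 + 2.65q → q* = 28.8376.
Gap = |25.8106 − 28.8376| = 3.0270.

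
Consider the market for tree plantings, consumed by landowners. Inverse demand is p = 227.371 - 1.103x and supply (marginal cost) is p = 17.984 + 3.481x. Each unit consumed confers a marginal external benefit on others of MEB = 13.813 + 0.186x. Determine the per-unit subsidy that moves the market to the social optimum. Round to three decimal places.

Social marginal benefit = demand + MEB = 241.184 - 0.917x.
Set SMB = MC: 241.184 - 0.917x = 17.984 + 3.481x → x* = 50.7503.
The Pigouvian subsidy equals MEB at x*: 13.813 + 0.186×50.7503 = 23.2526.

subsidy = 23.253 per unit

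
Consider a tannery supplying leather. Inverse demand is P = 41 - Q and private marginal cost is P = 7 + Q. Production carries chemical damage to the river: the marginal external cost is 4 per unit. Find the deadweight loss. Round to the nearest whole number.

DWL = 4

Market equilibrium (private): 7 + Q = 41 - Q → Q_m = 17.0000.
Social marginal cost = private MC + MEC = 11 + Q.
Set SMC = demand: 11 + Q = 41 - Q → Q* = 15.0000.
The loss is the area between SMC and demand from Q* to Q_m; with linear curves that's a triangle of height MEC(Q_m).
DWL = ½ × 2.0000 × 4.0000 = 4.0000.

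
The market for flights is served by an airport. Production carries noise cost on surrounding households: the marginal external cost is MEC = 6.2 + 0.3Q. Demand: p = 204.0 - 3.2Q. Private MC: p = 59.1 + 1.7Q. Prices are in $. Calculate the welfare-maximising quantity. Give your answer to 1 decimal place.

Q* = 26.7

Social marginal cost = private MC + MEC = 65.3 + 2.0Q.
Set SMC = demand: 65.3 + 2.0Q = 204.0 - 3.2Q → Q* = 26.6731.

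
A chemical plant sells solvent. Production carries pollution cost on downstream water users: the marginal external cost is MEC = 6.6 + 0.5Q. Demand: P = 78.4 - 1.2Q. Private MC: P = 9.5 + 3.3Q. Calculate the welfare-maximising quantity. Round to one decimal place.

Social marginal cost = private MC + MEC = 16.1 + 3.8Q.
Set SMC = demand: 16.1 + 3.8Q = 78.4 - 1.2Q → Q* = 12.4600.

Q* = 12.5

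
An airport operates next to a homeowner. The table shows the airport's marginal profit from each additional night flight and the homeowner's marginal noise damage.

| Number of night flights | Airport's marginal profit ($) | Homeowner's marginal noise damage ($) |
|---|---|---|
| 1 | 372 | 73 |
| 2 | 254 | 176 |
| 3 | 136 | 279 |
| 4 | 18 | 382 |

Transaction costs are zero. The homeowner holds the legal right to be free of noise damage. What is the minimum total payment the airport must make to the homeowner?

$249

Efficient level: marginal profit ≥ marginal noise damage through level 2, so k* = 2.
With the homeowner holding the right, the airport must at least compensate total damage at k*: 73 + 176 = 249.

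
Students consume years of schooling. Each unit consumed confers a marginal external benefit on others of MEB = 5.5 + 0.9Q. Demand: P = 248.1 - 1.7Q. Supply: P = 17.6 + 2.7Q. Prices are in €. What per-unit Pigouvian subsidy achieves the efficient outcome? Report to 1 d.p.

Social marginal benefit = demand + MEB = 253.6 - 0.8Q.
Set SMB = MC: 253.6 - 0.8Q = 17.6 + 2.7Q → Q* = 67.4286.
The Pigouvian subsidy equals MEB at Q*: 5.5 + 0.9×67.4286 = 66.1857.

subsidy = €66.2 per unit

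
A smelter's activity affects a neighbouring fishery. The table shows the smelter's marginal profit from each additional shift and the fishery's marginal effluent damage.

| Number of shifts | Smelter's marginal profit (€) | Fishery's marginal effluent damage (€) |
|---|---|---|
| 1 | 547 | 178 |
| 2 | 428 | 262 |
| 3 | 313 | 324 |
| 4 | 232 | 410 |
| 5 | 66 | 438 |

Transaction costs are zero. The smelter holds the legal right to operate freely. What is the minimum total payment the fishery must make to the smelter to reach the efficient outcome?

Left alone the smelter would choose level 5 (marginal profit stays positive).
Efficient level: k* = 2 (marginal profit ≥ marginal effluent damage through 2).
The fishery must at least cover the smelter's forgone profit from cutting 5→2: 313 + 232 + 66 = 611.

€611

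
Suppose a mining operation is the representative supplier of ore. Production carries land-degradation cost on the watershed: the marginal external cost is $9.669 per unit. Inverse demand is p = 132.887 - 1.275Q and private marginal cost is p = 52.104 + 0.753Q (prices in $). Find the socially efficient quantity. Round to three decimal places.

Q* = 35.066

Social marginal cost = private MC + MEC = 61.773 + 0.753Q.
Set SMC = demand: 61.773 + 0.753Q = 132.887 - 1.275Q → Q* = 35.0661.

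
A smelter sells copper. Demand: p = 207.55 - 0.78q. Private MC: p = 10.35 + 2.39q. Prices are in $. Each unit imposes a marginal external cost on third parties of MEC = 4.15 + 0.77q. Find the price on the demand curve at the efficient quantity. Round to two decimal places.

Social marginal cost = private MC + MEC = 14.50 + 3.16q.
Set SMC = demand: 14.50 + 3.16q = 207.55 - 0.78q → q* = 48.9975.
Consumer price on the demand curve at q*: 207.55 − 0.78×48.9975 = 169.3320.

P = $169.33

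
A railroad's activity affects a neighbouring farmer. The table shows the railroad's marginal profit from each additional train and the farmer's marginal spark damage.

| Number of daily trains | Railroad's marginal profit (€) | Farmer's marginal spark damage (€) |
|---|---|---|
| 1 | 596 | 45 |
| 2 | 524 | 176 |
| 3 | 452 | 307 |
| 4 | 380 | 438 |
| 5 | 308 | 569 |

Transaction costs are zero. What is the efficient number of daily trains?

Bargaining reaches the level where marginal profit last exceeds marginal spark damage.
That holds through level 3 (452 ≥ 307) but not at 4 (380 < 438).

3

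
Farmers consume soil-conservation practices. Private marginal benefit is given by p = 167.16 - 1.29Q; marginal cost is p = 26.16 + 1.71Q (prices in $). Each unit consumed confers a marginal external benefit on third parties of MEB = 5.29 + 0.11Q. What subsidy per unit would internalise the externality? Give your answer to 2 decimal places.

Social marginal benefit = demand + MEB = 172.45 - 1.18Q.
Set SMB = MC: 172.45 - 1.18Q = 26.16 + 1.71Q → Q* = 50.6194.
The Pigouvian subsidy equals MEB at Q*: 5.29 + 0.11×50.6194 = 10.8581.

subsidy = $10.86 per unit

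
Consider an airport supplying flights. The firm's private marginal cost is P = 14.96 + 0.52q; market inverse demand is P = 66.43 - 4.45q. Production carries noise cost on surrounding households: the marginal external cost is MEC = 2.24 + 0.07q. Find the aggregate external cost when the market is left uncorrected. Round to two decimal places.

26.95

Market equilibrium (private): 14.96 + 0.52q = 66.43 - 4.45q → q_m = 10.3561.
Total external cost = ∫₀^{q_m} (2.24 + 0.07q) dq = 2.24×10.3561 + ½×0.07×10.3561² = 26.9514.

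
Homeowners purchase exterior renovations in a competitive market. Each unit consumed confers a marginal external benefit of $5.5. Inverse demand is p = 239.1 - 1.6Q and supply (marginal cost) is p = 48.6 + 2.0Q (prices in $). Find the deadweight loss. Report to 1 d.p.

Market equilibrium (private): 48.6 + 2.0Q = 239.1 - 1.6Q → Q_m = 52.9167.
Social marginal benefit = demand + MEB = 244.6 - 1.6Q.
Set SMB = MC: 244.6 - 1.6Q = 48.6 + 2.0Q → Q* = 54.4444.
Between Q* and Q_m the wedge SMB − MC runs linearly from 0 to MEB(Q_m), so the loss is a triangle.
DWL = ½ × 1.5277 × 5.5000 = 4.2012.

DWL = $4.2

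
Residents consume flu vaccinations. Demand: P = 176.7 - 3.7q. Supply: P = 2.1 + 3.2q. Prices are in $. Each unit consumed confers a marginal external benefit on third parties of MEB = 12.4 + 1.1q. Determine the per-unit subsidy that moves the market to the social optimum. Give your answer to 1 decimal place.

Social marginal benefit = demand + MEB = 189.1 - 2.6q.
Set SMB = MC: 189.1 - 2.6q = 2.1 + 3.2q → q* = 32.2414.
The Pigouvian subsidy equals MEB at q*: 12.4 + 1.1×32.2414 = 47.8655.

subsidy = $47.9 per unit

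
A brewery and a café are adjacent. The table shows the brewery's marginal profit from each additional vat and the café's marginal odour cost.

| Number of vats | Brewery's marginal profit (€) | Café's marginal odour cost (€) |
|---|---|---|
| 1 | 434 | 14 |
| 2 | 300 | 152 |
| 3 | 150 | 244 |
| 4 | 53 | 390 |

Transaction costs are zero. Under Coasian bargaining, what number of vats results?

Bargaining reaches the level where marginal profit last exceeds marginal odour cost.
That holds through level 2 (300 ≥ 152) but not at 3 (150 < 244).

2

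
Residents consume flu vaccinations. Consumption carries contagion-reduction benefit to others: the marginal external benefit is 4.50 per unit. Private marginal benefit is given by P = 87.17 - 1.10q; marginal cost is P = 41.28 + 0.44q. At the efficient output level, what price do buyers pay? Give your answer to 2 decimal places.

P = 51.18

Social marginal benefit = demand + MEB = 91.67 - 1.10q.
Set SMB = MC: 91.67 - 1.10q = 41.28 + 0.44q → q* = 32.7208.
Consumer price on the demand curve at q*: 87.17 − 1.10×32.7208 = 51.1771.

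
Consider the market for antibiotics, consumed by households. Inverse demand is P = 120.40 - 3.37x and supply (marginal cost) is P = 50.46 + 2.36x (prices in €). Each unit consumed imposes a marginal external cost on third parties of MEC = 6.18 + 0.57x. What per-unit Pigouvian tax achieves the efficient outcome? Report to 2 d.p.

tax = €11.95 per unit

Social marginal benefit = demand − MEC = 114.22 - 3.94x.
Set SMB = MC: 114.22 - 3.94x = 50.46 + 2.36x → x* = 10.1206.
The Pigouvian tax equals MEC at x*: 6.18 + 0.57×10.1206 = 11.9487.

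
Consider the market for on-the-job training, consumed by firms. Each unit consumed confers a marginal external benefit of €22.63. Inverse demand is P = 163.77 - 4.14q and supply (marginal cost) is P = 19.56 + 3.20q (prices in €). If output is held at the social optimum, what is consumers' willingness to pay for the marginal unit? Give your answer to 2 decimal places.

Social marginal benefit = demand + MEB = 186.40 - 4.14q.
Set SMB = MC: 186.40 - 4.14q = 19.56 + 3.20q → q* = 22.7302.
Consumer price on the demand curve at q*: 163.77 − 4.14×22.7302 = 69.6670.

P = €69.67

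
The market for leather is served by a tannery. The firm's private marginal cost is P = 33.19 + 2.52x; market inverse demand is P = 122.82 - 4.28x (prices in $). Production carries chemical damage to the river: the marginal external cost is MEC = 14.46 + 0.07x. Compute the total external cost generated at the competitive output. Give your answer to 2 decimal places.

Market equilibrium (private): 33.19 + 2.52x = 122.82 - 4.28x → x_m = 13.1809.
Total external cost = ∫₀^{x_m} (14.46 + 0.07x) dx = 14.46×13.1809 + ½×0.07×13.1809² = 196.6766.

$196.68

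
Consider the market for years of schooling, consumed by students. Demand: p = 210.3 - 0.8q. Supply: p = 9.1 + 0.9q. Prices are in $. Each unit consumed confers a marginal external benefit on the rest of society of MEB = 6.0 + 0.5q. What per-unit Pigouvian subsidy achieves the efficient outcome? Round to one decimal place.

subsidy = $92.3 per unit

Social marginal benefit = demand + MEB = 216.3 - 0.3q.
Set SMB = MC: 216.3 - 0.3q = 9.1 + 0.9q → q* = 172.6667.
The Pigouvian subsidy equals MEB at q*: 6.0 + 0.5×172.6667 = 92.3334.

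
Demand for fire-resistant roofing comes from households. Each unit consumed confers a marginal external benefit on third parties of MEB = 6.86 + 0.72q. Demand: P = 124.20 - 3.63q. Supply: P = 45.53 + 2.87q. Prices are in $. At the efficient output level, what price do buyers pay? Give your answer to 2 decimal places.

P = $70.48

Social marginal benefit = demand + MEB = 131.06 - 2.91q.
Set SMB = MC: 131.06 - 2.91q = 45.53 + 2.87q → q* = 14.7976.
Consumer price on the demand curve at q*: 124.20 − 3.63×14.7976 = 70.4847.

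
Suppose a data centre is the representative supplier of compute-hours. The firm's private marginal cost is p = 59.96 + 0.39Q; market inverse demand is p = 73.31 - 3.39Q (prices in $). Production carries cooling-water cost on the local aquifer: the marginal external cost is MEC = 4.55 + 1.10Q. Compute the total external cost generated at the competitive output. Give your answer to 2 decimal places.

$22.93

Market equilibrium (private): 59.96 + 0.39Q = 73.31 - 3.39Q → Q_m = 3.5317.
Total external cost = ∫₀^{Q_m} (4.55 + 1.10Q) dQ = 4.55×3.5317 + ½×1.10×3.5317² = 22.9293.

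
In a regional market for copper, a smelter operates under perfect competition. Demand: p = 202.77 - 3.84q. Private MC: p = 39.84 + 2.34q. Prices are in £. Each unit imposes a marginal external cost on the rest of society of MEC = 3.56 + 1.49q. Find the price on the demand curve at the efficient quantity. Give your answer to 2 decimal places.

Social marginal cost = private MC + MEC = 43.40 + 3.83q.
Set SMC = demand: 43.40 + 3.83q = 202.77 - 3.84q → q* = 20.7784.
Consumer price on the demand curve at q*: 202.77 − 3.84×20.7784 = 122.9809.

P = £122.98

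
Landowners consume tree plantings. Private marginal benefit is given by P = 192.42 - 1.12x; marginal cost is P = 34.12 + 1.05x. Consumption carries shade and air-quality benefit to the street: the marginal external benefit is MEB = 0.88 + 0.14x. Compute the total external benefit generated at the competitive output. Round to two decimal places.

436.71

Market equilibrium (private): 34.12 + 1.05x = 192.42 - 1.12x → x_m = 72.9493.
Total external benefit = ∫₀^{x_m} (0.88 + 0.14x) dx = 0.88×72.9493 + ½×0.14×72.9493² = 436.7074.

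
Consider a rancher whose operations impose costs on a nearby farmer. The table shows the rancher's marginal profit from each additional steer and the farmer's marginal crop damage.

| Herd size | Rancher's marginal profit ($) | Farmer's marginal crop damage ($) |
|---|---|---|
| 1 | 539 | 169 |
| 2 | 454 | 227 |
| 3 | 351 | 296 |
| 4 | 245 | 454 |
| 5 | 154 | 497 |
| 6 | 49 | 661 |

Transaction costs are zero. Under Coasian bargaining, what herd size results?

3

Bargaining reaches the level where marginal profit last exceeds marginal crop damage.
That holds through level 3 (351 ≥ 296) but not at 4 (245 < 454).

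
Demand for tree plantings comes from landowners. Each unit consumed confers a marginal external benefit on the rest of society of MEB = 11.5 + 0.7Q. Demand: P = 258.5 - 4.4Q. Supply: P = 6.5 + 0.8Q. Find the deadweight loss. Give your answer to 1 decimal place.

Market equilibrium (private): 6.5 + 0.8Q = 258.5 - 4.4Q → Q_m = 48.4615.
Social marginal benefit = demand + MEB = 270.0 - 3.7Q.
Set SMB = MC: 270.0 - 3.7Q = 6.5 + 0.8Q → Q* = 58.5556.
The welfare-loss triangle has base |Q_m − Q*| and height MEB(Q_m) (the vertical gap between SMB and MC is zero at Q* and MEB at Q_m).
DWL = ½ × 10.0941 × 45.4231 = 229.2527.

DWL = 229.3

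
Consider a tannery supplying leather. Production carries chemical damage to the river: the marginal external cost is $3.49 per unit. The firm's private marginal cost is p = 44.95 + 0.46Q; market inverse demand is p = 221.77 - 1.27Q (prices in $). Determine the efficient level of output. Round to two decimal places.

Q* = 100.19

Social marginal cost = private MC + MEC = 48.44 + 0.46Q.
Set SMC = demand: 48.44 + 0.46Q = 221.77 - 1.27Q → Q* = 100.1908.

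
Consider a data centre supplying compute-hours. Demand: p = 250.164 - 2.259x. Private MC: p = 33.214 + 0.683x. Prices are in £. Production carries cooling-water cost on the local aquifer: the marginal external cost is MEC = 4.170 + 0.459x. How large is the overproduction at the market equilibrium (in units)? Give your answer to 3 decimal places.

Market equilibrium (private): 33.214 + 0.683x = 250.164 - 2.259x → x_m = 73.7424.
Social marginal cost = private MC + MEC = 37.384 + 1.142x.
Set SMC = demand: 37.384 + 1.142x = 250.164 - 2.259x → x* = 62.5640.
Gap = |73.7424 − 62.5640| = 11.1784.

11.178 units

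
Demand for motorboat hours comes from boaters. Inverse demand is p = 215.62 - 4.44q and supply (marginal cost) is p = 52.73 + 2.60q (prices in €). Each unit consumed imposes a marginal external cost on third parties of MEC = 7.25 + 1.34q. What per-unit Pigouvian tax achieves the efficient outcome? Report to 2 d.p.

Social marginal benefit = demand − MEC = 208.37 - 5.78q.
Set SMB = MC: 208.37 - 5.78q = 52.73 + 2.60q → q* = 18.5728.
The Pigouvian tax equals MEC at q*: 7.25 + 1.34×18.5728 = 32.1376.

tax = €32.14 per unit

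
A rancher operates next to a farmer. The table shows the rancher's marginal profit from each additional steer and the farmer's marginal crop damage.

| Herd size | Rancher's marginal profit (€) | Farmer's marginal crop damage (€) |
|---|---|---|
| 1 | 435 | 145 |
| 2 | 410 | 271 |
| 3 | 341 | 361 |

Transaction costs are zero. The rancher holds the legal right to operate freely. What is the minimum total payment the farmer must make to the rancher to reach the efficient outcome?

€341

Left alone the rancher would choose level 3 (marginal profit stays positive).
Efficient level: k* = 2 (marginal profit ≥ marginal crop damage through 2).
The farmer must at least cover the rancher's forgone profit from cutting 3→2: 341 = 341.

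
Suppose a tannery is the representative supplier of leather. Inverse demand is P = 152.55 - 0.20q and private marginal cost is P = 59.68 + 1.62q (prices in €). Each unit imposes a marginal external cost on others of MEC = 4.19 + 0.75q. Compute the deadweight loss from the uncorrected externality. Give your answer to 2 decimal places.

Market equilibrium (private): 59.68 + 1.62q = 152.55 - 0.20q → q_m = 51.0275.
Social marginal cost = private MC + MEC = 63.87 + 2.37q.
Set SMC = demand: 63.87 + 2.37q = 152.55 - 0.20q → q* = 34.5058.
The welfare-loss triangle has base |q_m − q*| and height MEC(q_m) (the vertical gap between SMC and demand is zero at q* and MEC at q_m).
DWL = ½ × 16.5217 × 42.4606 = 350.7606.

DWL = €350.76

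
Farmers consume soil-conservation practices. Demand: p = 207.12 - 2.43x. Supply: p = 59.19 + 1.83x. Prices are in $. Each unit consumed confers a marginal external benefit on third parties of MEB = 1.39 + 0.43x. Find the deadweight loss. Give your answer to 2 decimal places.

Market equilibrium (private): 59.19 + 1.83x = 207.12 - 2.43x → x_m = 34.7254.
Social marginal benefit = demand + MEB = 208.51 - 2.00x.
Set SMB = MC: 208.51 - 2.00x = 59.19 + 1.83x → x* = 38.9869.
Height of the DWL triangle at x_m is SMB(x_m) − MC(x_m) = MEB(x_m) = 16.3219.
DWL = ½ × 4.2615 × 16.3219 = 34.7779.

DWL = $34.78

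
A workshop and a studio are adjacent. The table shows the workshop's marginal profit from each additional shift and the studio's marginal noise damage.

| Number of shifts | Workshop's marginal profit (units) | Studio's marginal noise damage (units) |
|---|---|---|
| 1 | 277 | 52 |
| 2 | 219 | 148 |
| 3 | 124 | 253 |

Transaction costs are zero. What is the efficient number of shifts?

Bargaining reaches the level where marginal profit last exceeds marginal noise damage.
That holds through level 2 (219 ≥ 148) but not at 3 (124 < 253).

2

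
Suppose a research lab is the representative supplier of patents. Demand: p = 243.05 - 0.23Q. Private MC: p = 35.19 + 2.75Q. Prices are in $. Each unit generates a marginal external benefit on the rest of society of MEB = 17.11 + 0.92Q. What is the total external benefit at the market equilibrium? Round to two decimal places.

$3431.49

Market equilibrium (private): 35.19 + 2.75Q = 243.05 - 0.23Q → Q_m = 69.7517.
Total external benefit = ∫₀^{Q_m} (17.11 + 0.92Q) dQ = 17.11×69.7517 + ½×0.92×69.7517² = 3431.4894.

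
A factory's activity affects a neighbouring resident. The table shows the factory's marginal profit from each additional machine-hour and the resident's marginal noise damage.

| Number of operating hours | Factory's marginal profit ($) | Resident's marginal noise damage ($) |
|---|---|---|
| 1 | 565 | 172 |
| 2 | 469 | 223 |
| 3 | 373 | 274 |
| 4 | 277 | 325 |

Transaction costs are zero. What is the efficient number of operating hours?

3

Bargaining reaches the level where marginal profit last exceeds marginal noise damage.
That holds through level 3 (373 ≥ 274) but not at 4 (277 < 325).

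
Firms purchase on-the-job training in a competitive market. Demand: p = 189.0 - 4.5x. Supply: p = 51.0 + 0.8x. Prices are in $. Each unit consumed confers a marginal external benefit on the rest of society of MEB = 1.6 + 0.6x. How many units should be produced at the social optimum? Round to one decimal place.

Social marginal benefit = demand + MEB = 190.6 - 3.9x.
Set SMB = MC: 190.6 - 3.9x = 51.0 + 0.8x → x* = 29.7021.

x* = 29.7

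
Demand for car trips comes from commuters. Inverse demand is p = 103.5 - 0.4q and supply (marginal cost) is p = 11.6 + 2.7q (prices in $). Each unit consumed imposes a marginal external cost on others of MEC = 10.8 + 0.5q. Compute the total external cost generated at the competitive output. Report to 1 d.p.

Market equilibrium (private): 11.6 + 2.7q = 103.5 - 0.4q → q_m = 29.6452.
Total external cost = ∫₀^{q_m} (10.8 + 0.5q) dq = 10.8×29.6452 + ½×0.5×29.6452² = 539.8776.

$539.9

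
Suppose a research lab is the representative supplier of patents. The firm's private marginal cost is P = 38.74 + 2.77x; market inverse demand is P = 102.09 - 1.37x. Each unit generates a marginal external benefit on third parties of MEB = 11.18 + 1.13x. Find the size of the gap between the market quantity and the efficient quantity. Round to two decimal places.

9.46 units

Market equilibrium (private): 38.74 + 2.77x = 102.09 - 1.37x → x_m = 15.3019.
Social marginal cost = private MC − MEB = 27.56 + 1.64x.
Set SMC = demand: 27.56 + 1.64x = 102.09 - 1.37x → x* = 24.7608.
Gap = |15.3019 − 24.7608| = 9.4589.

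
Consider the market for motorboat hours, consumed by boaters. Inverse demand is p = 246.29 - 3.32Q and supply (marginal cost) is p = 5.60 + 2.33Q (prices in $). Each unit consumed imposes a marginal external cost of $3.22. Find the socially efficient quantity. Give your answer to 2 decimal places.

Social marginal benefit = demand − MEC = 243.07 - 3.32Q.
Set SMB = MC: 243.07 - 3.32Q = 5.60 + 2.33Q → Q* = 42.0301.

Q* = 42.03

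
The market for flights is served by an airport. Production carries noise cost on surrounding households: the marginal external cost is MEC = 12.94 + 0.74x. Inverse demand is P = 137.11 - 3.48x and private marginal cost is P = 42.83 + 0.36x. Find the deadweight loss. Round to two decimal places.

Market equilibrium (private): 42.83 + 0.36x = 137.11 - 3.48x → x_m = 24.5521.
Social marginal cost = private MC + MEC = 55.77 + 1.10x.
Set SMC = demand: 55.77 + 1.10x = 137.11 - 3.48x → x* = 17.7598.
Between x* and x_m the wedge SMC − demand runs linearly from 0 to MEC(x_m), so the loss is a triangle.
DWL = ½ × 6.7923 × 31.1085 = 105.6491.

DWL = 105.65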